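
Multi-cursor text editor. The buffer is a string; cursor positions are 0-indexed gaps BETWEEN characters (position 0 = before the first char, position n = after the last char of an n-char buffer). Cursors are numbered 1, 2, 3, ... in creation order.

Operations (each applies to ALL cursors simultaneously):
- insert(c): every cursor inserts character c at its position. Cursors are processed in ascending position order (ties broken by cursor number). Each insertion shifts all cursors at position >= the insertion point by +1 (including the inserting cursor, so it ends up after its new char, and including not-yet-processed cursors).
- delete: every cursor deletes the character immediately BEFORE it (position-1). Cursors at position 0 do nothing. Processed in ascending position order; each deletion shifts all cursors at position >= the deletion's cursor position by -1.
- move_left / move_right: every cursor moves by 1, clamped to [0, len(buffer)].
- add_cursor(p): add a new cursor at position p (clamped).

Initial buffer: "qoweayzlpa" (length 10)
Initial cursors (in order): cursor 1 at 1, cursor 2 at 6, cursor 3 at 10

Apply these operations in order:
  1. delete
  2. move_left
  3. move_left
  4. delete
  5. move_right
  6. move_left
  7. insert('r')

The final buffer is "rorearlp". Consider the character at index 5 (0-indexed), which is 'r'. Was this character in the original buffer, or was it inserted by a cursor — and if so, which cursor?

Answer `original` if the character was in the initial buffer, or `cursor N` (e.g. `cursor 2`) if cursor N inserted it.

After op 1 (delete): buffer="oweazlp" (len 7), cursors c1@0 c2@4 c3@7, authorship .......
After op 2 (move_left): buffer="oweazlp" (len 7), cursors c1@0 c2@3 c3@6, authorship .......
After op 3 (move_left): buffer="oweazlp" (len 7), cursors c1@0 c2@2 c3@5, authorship .......
After op 4 (delete): buffer="oealp" (len 5), cursors c1@0 c2@1 c3@3, authorship .....
After op 5 (move_right): buffer="oealp" (len 5), cursors c1@1 c2@2 c3@4, authorship .....
After op 6 (move_left): buffer="oealp" (len 5), cursors c1@0 c2@1 c3@3, authorship .....
After op 7 (insert('r')): buffer="rorearlp" (len 8), cursors c1@1 c2@3 c3@6, authorship 1.2..3..
Authorship (.=original, N=cursor N): 1 . 2 . . 3 . .
Index 5: author = 3

Answer: cursor 3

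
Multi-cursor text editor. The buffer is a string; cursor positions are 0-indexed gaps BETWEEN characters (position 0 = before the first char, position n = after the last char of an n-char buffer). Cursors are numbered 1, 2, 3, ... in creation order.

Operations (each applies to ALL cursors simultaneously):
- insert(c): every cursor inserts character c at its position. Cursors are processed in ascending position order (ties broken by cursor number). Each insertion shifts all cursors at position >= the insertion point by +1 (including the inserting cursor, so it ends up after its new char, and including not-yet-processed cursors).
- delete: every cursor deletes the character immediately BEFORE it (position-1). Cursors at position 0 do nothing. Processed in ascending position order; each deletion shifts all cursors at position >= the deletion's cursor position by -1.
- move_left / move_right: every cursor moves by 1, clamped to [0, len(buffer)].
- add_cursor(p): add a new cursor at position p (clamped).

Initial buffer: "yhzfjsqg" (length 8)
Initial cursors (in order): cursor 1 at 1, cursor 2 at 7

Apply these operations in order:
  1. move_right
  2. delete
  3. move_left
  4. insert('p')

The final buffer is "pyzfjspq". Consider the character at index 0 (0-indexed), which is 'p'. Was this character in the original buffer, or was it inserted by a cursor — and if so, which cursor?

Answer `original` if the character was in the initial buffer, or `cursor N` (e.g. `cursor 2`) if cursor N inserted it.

After op 1 (move_right): buffer="yhzfjsqg" (len 8), cursors c1@2 c2@8, authorship ........
After op 2 (delete): buffer="yzfjsq" (len 6), cursors c1@1 c2@6, authorship ......
After op 3 (move_left): buffer="yzfjsq" (len 6), cursors c1@0 c2@5, authorship ......
After op 4 (insert('p')): buffer="pyzfjspq" (len 8), cursors c1@1 c2@7, authorship 1.....2.
Authorship (.=original, N=cursor N): 1 . . . . . 2 .
Index 0: author = 1

Answer: cursor 1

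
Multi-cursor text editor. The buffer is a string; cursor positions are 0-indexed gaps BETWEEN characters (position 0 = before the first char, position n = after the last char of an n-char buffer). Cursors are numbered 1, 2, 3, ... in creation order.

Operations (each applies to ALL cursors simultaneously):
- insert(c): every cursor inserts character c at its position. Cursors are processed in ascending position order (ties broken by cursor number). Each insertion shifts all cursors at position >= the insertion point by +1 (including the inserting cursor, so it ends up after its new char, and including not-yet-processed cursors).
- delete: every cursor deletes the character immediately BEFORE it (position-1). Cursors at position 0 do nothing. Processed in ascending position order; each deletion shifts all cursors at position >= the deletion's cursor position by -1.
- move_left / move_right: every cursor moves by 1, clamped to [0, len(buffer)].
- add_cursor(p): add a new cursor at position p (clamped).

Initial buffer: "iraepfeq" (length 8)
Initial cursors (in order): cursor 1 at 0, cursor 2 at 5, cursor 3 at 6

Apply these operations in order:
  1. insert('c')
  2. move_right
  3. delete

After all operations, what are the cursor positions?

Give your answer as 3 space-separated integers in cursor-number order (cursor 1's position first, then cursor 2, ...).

After op 1 (insert('c')): buffer="ciraepcfceq" (len 11), cursors c1@1 c2@7 c3@9, authorship 1.....2.3..
After op 2 (move_right): buffer="ciraepcfceq" (len 11), cursors c1@2 c2@8 c3@10, authorship 1.....2.3..
After op 3 (delete): buffer="craepccq" (len 8), cursors c1@1 c2@6 c3@7, authorship 1....23.

Answer: 1 6 7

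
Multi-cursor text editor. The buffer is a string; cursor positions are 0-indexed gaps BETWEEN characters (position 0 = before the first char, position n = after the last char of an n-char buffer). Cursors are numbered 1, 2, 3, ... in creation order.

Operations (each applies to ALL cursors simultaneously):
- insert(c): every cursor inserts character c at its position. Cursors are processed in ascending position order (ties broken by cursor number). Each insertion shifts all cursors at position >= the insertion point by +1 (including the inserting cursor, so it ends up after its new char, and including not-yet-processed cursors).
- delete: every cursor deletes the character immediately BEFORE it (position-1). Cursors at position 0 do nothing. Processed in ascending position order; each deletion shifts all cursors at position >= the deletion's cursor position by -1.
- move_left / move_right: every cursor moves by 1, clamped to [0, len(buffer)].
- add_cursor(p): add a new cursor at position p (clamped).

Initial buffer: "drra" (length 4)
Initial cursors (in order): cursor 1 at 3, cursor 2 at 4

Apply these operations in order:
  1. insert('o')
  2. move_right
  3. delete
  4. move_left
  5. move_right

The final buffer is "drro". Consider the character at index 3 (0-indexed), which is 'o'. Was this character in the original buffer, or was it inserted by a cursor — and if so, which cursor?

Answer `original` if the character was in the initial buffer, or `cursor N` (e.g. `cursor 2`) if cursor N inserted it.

Answer: cursor 1

Derivation:
After op 1 (insert('o')): buffer="drroao" (len 6), cursors c1@4 c2@6, authorship ...1.2
After op 2 (move_right): buffer="drroao" (len 6), cursors c1@5 c2@6, authorship ...1.2
After op 3 (delete): buffer="drro" (len 4), cursors c1@4 c2@4, authorship ...1
After op 4 (move_left): buffer="drro" (len 4), cursors c1@3 c2@3, authorship ...1
After op 5 (move_right): buffer="drro" (len 4), cursors c1@4 c2@4, authorship ...1
Authorship (.=original, N=cursor N): . . . 1
Index 3: author = 1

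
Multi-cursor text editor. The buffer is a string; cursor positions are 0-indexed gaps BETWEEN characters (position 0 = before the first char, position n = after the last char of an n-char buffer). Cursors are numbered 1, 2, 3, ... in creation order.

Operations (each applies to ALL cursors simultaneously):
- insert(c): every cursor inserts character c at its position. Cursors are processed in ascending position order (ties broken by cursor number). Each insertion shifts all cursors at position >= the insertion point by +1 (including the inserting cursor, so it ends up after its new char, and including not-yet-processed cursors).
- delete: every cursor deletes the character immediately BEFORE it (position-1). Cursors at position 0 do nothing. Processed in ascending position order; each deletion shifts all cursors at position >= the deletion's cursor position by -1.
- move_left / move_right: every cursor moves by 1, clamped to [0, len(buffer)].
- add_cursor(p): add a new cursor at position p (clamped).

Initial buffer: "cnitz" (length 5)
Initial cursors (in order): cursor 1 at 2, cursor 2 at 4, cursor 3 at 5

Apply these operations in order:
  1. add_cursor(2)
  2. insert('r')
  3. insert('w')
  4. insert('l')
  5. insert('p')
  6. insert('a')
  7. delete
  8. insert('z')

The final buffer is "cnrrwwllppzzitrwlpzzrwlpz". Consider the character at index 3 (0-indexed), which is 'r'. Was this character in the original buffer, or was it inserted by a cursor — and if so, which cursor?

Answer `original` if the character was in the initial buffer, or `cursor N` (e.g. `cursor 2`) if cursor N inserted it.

Answer: cursor 4

Derivation:
After op 1 (add_cursor(2)): buffer="cnitz" (len 5), cursors c1@2 c4@2 c2@4 c3@5, authorship .....
After op 2 (insert('r')): buffer="cnrritrzr" (len 9), cursors c1@4 c4@4 c2@7 c3@9, authorship ..14..2.3
After op 3 (insert('w')): buffer="cnrrwwitrwzrw" (len 13), cursors c1@6 c4@6 c2@10 c3@13, authorship ..1414..22.33
After op 4 (insert('l')): buffer="cnrrwwllitrwlzrwl" (len 17), cursors c1@8 c4@8 c2@13 c3@17, authorship ..141414..222.333
After op 5 (insert('p')): buffer="cnrrwwllppitrwlpzrwlp" (len 21), cursors c1@10 c4@10 c2@16 c3@21, authorship ..14141414..2222.3333
After op 6 (insert('a')): buffer="cnrrwwllppaaitrwlpazrwlpa" (len 25), cursors c1@12 c4@12 c2@19 c3@25, authorship ..1414141414..22222.33333
After op 7 (delete): buffer="cnrrwwllppitrwlpzrwlp" (len 21), cursors c1@10 c4@10 c2@16 c3@21, authorship ..14141414..2222.3333
After op 8 (insert('z')): buffer="cnrrwwllppzzitrwlpzzrwlpz" (len 25), cursors c1@12 c4@12 c2@19 c3@25, authorship ..1414141414..22222.33333
Authorship (.=original, N=cursor N): . . 1 4 1 4 1 4 1 4 1 4 . . 2 2 2 2 2 . 3 3 3 3 3
Index 3: author = 4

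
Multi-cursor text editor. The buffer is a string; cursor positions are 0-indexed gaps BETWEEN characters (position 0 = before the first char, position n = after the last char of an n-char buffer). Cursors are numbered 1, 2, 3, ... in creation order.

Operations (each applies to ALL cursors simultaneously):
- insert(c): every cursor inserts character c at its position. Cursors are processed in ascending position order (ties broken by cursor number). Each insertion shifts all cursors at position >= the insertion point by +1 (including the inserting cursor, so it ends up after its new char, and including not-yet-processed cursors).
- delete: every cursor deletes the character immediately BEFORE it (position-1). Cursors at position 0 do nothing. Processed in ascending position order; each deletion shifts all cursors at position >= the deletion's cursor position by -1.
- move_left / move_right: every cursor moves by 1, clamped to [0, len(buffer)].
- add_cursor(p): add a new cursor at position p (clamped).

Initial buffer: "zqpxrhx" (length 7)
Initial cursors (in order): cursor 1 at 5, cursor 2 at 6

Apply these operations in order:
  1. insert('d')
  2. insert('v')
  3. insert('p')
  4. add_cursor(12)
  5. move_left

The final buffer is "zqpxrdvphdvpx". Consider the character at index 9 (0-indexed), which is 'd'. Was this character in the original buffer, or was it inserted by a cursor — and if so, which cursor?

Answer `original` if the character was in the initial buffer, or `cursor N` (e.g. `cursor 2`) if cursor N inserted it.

Answer: cursor 2

Derivation:
After op 1 (insert('d')): buffer="zqpxrdhdx" (len 9), cursors c1@6 c2@8, authorship .....1.2.
After op 2 (insert('v')): buffer="zqpxrdvhdvx" (len 11), cursors c1@7 c2@10, authorship .....11.22.
After op 3 (insert('p')): buffer="zqpxrdvphdvpx" (len 13), cursors c1@8 c2@12, authorship .....111.222.
After op 4 (add_cursor(12)): buffer="zqpxrdvphdvpx" (len 13), cursors c1@8 c2@12 c3@12, authorship .....111.222.
After op 5 (move_left): buffer="zqpxrdvphdvpx" (len 13), cursors c1@7 c2@11 c3@11, authorship .....111.222.
Authorship (.=original, N=cursor N): . . . . . 1 1 1 . 2 2 2 .
Index 9: author = 2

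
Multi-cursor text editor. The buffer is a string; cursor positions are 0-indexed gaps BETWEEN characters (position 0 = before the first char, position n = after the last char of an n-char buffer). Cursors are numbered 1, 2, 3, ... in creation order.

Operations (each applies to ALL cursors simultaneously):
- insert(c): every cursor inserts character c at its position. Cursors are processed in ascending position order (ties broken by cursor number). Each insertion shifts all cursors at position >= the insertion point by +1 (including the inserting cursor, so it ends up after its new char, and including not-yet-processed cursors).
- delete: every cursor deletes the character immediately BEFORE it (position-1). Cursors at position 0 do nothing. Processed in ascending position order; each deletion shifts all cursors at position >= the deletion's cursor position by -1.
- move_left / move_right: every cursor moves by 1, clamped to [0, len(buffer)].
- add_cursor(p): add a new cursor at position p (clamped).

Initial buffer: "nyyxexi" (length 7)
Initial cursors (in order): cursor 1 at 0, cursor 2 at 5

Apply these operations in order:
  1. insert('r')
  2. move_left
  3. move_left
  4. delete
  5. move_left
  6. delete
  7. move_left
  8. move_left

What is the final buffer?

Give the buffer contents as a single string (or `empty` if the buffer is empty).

Answer: rnyerxi

Derivation:
After op 1 (insert('r')): buffer="rnyyxerxi" (len 9), cursors c1@1 c2@7, authorship 1.....2..
After op 2 (move_left): buffer="rnyyxerxi" (len 9), cursors c1@0 c2@6, authorship 1.....2..
After op 3 (move_left): buffer="rnyyxerxi" (len 9), cursors c1@0 c2@5, authorship 1.....2..
After op 4 (delete): buffer="rnyyerxi" (len 8), cursors c1@0 c2@4, authorship 1....2..
After op 5 (move_left): buffer="rnyyerxi" (len 8), cursors c1@0 c2@3, authorship 1....2..
After op 6 (delete): buffer="rnyerxi" (len 7), cursors c1@0 c2@2, authorship 1...2..
After op 7 (move_left): buffer="rnyerxi" (len 7), cursors c1@0 c2@1, authorship 1...2..
After op 8 (move_left): buffer="rnyerxi" (len 7), cursors c1@0 c2@0, authorship 1...2..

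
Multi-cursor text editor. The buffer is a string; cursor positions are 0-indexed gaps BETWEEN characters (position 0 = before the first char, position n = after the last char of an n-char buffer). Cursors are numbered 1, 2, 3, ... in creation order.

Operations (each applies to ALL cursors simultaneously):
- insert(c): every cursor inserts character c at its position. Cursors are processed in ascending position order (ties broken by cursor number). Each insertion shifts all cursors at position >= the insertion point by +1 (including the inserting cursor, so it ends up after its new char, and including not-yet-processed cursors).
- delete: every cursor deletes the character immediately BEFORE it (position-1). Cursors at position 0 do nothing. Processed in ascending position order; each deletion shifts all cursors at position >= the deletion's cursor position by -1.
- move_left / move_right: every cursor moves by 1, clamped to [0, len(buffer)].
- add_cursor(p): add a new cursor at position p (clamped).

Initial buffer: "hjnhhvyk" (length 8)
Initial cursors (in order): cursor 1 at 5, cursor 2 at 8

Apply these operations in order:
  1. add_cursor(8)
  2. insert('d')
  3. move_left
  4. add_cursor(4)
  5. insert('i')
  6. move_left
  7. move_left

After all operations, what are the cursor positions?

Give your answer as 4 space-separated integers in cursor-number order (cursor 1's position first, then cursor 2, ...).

After op 1 (add_cursor(8)): buffer="hjnhhvyk" (len 8), cursors c1@5 c2@8 c3@8, authorship ........
After op 2 (insert('d')): buffer="hjnhhdvykdd" (len 11), cursors c1@6 c2@11 c3@11, authorship .....1...23
After op 3 (move_left): buffer="hjnhhdvykdd" (len 11), cursors c1@5 c2@10 c3@10, authorship .....1...23
After op 4 (add_cursor(4)): buffer="hjnhhdvykdd" (len 11), cursors c4@4 c1@5 c2@10 c3@10, authorship .....1...23
After op 5 (insert('i')): buffer="hjnhihidvykdiid" (len 15), cursors c4@5 c1@7 c2@14 c3@14, authorship ....4.11...2233
After op 6 (move_left): buffer="hjnhihidvykdiid" (len 15), cursors c4@4 c1@6 c2@13 c3@13, authorship ....4.11...2233
After op 7 (move_left): buffer="hjnhihidvykdiid" (len 15), cursors c4@3 c1@5 c2@12 c3@12, authorship ....4.11...2233

Answer: 5 12 12 3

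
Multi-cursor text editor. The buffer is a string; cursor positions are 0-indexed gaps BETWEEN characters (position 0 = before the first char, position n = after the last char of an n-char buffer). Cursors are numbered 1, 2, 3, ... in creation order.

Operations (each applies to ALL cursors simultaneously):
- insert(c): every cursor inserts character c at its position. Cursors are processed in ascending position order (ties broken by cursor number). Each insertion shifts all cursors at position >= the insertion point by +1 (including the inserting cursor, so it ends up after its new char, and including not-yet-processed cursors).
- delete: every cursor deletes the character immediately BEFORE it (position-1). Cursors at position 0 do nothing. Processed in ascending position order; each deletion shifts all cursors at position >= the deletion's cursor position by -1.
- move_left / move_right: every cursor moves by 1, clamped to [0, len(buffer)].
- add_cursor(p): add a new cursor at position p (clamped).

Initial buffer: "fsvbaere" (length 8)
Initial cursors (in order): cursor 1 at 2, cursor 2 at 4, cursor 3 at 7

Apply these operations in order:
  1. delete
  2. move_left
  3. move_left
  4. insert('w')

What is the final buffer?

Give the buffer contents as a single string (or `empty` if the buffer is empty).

Answer: wwfvwaee

Derivation:
After op 1 (delete): buffer="fvaee" (len 5), cursors c1@1 c2@2 c3@4, authorship .....
After op 2 (move_left): buffer="fvaee" (len 5), cursors c1@0 c2@1 c3@3, authorship .....
After op 3 (move_left): buffer="fvaee" (len 5), cursors c1@0 c2@0 c3@2, authorship .....
After op 4 (insert('w')): buffer="wwfvwaee" (len 8), cursors c1@2 c2@2 c3@5, authorship 12..3...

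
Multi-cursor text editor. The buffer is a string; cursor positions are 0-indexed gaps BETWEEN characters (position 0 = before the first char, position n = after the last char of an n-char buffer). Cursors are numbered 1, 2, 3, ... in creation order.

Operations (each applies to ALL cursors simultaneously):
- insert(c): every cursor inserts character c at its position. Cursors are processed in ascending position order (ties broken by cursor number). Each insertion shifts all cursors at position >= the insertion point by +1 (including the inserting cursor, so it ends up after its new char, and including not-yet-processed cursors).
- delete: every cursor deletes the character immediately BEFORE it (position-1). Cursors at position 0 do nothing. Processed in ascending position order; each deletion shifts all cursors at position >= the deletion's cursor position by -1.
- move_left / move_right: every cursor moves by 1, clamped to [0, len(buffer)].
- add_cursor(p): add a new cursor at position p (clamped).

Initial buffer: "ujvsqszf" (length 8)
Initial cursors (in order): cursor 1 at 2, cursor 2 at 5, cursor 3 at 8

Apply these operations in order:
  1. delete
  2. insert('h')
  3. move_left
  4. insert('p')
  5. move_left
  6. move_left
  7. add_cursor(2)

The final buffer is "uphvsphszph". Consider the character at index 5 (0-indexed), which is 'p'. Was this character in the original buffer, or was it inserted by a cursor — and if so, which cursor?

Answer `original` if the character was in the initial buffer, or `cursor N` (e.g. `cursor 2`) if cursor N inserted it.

Answer: cursor 2

Derivation:
After op 1 (delete): buffer="uvssz" (len 5), cursors c1@1 c2@3 c3@5, authorship .....
After op 2 (insert('h')): buffer="uhvshszh" (len 8), cursors c1@2 c2@5 c3@8, authorship .1..2..3
After op 3 (move_left): buffer="uhvshszh" (len 8), cursors c1@1 c2@4 c3@7, authorship .1..2..3
After op 4 (insert('p')): buffer="uphvsphszph" (len 11), cursors c1@2 c2@6 c3@10, authorship .11..22..33
After op 5 (move_left): buffer="uphvsphszph" (len 11), cursors c1@1 c2@5 c3@9, authorship .11..22..33
After op 6 (move_left): buffer="uphvsphszph" (len 11), cursors c1@0 c2@4 c3@8, authorship .11..22..33
After op 7 (add_cursor(2)): buffer="uphvsphszph" (len 11), cursors c1@0 c4@2 c2@4 c3@8, authorship .11..22..33
Authorship (.=original, N=cursor N): . 1 1 . . 2 2 . . 3 3
Index 5: author = 2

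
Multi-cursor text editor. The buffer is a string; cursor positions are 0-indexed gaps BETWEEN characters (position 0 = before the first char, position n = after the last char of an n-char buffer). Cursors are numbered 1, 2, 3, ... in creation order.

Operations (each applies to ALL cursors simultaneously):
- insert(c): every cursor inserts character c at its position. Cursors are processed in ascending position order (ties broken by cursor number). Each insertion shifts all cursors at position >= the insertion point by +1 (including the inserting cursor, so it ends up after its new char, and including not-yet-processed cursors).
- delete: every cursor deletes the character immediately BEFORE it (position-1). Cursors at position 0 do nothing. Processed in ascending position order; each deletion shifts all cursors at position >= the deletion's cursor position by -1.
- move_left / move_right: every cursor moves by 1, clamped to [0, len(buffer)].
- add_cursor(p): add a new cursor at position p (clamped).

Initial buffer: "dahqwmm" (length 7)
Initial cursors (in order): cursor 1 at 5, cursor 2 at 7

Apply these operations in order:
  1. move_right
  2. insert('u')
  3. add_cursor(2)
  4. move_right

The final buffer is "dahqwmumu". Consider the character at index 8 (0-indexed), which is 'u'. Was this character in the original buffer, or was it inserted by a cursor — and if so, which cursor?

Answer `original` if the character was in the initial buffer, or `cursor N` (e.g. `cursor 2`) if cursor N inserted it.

After op 1 (move_right): buffer="dahqwmm" (len 7), cursors c1@6 c2@7, authorship .......
After op 2 (insert('u')): buffer="dahqwmumu" (len 9), cursors c1@7 c2@9, authorship ......1.2
After op 3 (add_cursor(2)): buffer="dahqwmumu" (len 9), cursors c3@2 c1@7 c2@9, authorship ......1.2
After op 4 (move_right): buffer="dahqwmumu" (len 9), cursors c3@3 c1@8 c2@9, authorship ......1.2
Authorship (.=original, N=cursor N): . . . . . . 1 . 2
Index 8: author = 2

Answer: cursor 2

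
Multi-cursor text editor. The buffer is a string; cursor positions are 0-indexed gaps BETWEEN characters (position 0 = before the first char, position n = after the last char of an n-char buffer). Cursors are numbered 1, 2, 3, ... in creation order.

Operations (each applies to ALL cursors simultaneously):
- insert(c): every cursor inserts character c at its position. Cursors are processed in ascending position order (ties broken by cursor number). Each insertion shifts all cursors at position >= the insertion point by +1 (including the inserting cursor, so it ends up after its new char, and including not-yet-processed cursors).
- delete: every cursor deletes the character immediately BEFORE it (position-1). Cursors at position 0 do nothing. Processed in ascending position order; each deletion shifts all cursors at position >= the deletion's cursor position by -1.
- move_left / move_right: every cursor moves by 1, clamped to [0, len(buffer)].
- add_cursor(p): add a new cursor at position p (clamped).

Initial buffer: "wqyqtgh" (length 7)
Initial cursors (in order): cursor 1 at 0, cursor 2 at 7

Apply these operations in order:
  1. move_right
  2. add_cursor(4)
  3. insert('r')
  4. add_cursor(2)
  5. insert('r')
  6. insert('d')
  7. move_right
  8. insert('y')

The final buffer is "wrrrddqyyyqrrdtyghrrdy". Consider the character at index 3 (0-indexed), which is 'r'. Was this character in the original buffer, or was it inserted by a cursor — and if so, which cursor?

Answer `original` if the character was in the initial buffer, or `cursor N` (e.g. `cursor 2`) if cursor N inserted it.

After op 1 (move_right): buffer="wqyqtgh" (len 7), cursors c1@1 c2@7, authorship .......
After op 2 (add_cursor(4)): buffer="wqyqtgh" (len 7), cursors c1@1 c3@4 c2@7, authorship .......
After op 3 (insert('r')): buffer="wrqyqrtghr" (len 10), cursors c1@2 c3@6 c2@10, authorship .1...3...2
After op 4 (add_cursor(2)): buffer="wrqyqrtghr" (len 10), cursors c1@2 c4@2 c3@6 c2@10, authorship .1...3...2
After op 5 (insert('r')): buffer="wrrrqyqrrtghrr" (len 14), cursors c1@4 c4@4 c3@9 c2@14, authorship .114...33...22
After op 6 (insert('d')): buffer="wrrrddqyqrrdtghrrd" (len 18), cursors c1@6 c4@6 c3@12 c2@18, authorship .11414...333...222
After op 7 (move_right): buffer="wrrrddqyqrrdtghrrd" (len 18), cursors c1@7 c4@7 c3@13 c2@18, authorship .11414...333...222
After op 8 (insert('y')): buffer="wrrrddqyyyqrrdtyghrrdy" (len 22), cursors c1@9 c4@9 c3@16 c2@22, authorship .11414.14..333.3..2222
Authorship (.=original, N=cursor N): . 1 1 4 1 4 . 1 4 . . 3 3 3 . 3 . . 2 2 2 2
Index 3: author = 4

Answer: cursor 4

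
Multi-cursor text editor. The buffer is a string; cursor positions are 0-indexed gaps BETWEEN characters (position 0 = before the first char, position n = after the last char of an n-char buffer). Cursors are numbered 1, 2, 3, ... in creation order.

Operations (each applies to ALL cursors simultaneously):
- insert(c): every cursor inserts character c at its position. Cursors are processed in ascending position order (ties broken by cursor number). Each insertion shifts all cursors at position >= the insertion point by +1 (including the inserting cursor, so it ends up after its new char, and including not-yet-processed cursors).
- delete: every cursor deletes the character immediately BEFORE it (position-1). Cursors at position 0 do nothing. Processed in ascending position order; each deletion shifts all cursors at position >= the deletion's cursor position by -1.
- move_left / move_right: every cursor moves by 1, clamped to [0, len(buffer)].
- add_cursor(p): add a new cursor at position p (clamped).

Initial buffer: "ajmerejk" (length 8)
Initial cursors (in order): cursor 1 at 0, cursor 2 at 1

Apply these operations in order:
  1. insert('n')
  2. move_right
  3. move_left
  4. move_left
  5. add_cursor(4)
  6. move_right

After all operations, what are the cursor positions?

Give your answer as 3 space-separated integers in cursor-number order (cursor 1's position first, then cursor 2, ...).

Answer: 1 3 5

Derivation:
After op 1 (insert('n')): buffer="nanjmerejk" (len 10), cursors c1@1 c2@3, authorship 1.2.......
After op 2 (move_right): buffer="nanjmerejk" (len 10), cursors c1@2 c2@4, authorship 1.2.......
After op 3 (move_left): buffer="nanjmerejk" (len 10), cursors c1@1 c2@3, authorship 1.2.......
After op 4 (move_left): buffer="nanjmerejk" (len 10), cursors c1@0 c2@2, authorship 1.2.......
After op 5 (add_cursor(4)): buffer="nanjmerejk" (len 10), cursors c1@0 c2@2 c3@4, authorship 1.2.......
After op 6 (move_right): buffer="nanjmerejk" (len 10), cursors c1@1 c2@3 c3@5, authorship 1.2.......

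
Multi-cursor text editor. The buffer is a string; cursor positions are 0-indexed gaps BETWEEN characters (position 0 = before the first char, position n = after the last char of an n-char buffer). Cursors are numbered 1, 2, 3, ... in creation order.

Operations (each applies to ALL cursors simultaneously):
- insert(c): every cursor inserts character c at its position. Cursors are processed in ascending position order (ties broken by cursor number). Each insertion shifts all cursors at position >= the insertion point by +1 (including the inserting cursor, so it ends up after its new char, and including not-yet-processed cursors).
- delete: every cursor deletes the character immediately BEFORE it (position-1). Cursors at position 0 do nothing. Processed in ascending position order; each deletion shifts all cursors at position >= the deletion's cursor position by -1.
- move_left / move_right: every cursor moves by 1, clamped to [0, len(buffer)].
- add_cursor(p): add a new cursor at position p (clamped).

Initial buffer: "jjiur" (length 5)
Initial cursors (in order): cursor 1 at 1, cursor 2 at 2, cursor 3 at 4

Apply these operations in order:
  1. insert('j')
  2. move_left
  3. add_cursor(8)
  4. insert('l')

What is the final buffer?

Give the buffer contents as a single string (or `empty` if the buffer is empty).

After op 1 (insert('j')): buffer="jjjjiujr" (len 8), cursors c1@2 c2@4 c3@7, authorship .1.2..3.
After op 2 (move_left): buffer="jjjjiujr" (len 8), cursors c1@1 c2@3 c3@6, authorship .1.2..3.
After op 3 (add_cursor(8)): buffer="jjjjiujr" (len 8), cursors c1@1 c2@3 c3@6 c4@8, authorship .1.2..3.
After op 4 (insert('l')): buffer="jljjljiuljrl" (len 12), cursors c1@2 c2@5 c3@9 c4@12, authorship .11.22..33.4

Answer: jljjljiuljrl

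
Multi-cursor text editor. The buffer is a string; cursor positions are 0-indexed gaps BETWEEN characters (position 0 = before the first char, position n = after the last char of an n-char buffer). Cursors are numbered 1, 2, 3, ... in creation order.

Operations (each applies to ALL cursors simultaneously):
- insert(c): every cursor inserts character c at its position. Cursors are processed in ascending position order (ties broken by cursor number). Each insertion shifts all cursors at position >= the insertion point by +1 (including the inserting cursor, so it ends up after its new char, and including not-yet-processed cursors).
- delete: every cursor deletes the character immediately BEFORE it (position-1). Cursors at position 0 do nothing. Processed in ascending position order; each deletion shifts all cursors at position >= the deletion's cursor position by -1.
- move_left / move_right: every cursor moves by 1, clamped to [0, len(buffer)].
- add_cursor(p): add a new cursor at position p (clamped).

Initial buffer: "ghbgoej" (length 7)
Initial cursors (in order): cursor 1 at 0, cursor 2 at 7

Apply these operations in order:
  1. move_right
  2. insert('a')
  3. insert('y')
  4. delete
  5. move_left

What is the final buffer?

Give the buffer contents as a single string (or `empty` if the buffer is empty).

After op 1 (move_right): buffer="ghbgoej" (len 7), cursors c1@1 c2@7, authorship .......
After op 2 (insert('a')): buffer="gahbgoeja" (len 9), cursors c1@2 c2@9, authorship .1......2
After op 3 (insert('y')): buffer="gayhbgoejay" (len 11), cursors c1@3 c2@11, authorship .11......22
After op 4 (delete): buffer="gahbgoeja" (len 9), cursors c1@2 c2@9, authorship .1......2
After op 5 (move_left): buffer="gahbgoeja" (len 9), cursors c1@1 c2@8, authorship .1......2

Answer: gahbgoeja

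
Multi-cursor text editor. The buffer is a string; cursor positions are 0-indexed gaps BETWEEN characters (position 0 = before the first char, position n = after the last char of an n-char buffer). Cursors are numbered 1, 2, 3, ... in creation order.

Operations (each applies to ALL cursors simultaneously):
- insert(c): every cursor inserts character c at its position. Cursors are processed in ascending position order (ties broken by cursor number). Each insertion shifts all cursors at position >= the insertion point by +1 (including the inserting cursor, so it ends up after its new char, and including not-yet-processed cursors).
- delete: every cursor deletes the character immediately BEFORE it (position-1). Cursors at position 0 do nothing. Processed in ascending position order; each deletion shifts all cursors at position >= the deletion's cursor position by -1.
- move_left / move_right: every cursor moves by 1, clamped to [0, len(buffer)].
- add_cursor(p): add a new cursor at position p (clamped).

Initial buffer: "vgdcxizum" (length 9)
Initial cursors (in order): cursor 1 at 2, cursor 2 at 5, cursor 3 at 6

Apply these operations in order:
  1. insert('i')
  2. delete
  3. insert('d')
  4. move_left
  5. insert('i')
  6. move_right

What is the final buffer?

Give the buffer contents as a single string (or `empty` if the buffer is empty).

Answer: vgiddcxidiidzum

Derivation:
After op 1 (insert('i')): buffer="vgidcxiiizum" (len 12), cursors c1@3 c2@7 c3@9, authorship ..1...2.3...
After op 2 (delete): buffer="vgdcxizum" (len 9), cursors c1@2 c2@5 c3@6, authorship .........
After op 3 (insert('d')): buffer="vgddcxdidzum" (len 12), cursors c1@3 c2@7 c3@9, authorship ..1...2.3...
After op 4 (move_left): buffer="vgddcxdidzum" (len 12), cursors c1@2 c2@6 c3@8, authorship ..1...2.3...
After op 5 (insert('i')): buffer="vgiddcxidiidzum" (len 15), cursors c1@3 c2@8 c3@11, authorship ..11...22.33...
After op 6 (move_right): buffer="vgiddcxidiidzum" (len 15), cursors c1@4 c2@9 c3@12, authorship ..11...22.33...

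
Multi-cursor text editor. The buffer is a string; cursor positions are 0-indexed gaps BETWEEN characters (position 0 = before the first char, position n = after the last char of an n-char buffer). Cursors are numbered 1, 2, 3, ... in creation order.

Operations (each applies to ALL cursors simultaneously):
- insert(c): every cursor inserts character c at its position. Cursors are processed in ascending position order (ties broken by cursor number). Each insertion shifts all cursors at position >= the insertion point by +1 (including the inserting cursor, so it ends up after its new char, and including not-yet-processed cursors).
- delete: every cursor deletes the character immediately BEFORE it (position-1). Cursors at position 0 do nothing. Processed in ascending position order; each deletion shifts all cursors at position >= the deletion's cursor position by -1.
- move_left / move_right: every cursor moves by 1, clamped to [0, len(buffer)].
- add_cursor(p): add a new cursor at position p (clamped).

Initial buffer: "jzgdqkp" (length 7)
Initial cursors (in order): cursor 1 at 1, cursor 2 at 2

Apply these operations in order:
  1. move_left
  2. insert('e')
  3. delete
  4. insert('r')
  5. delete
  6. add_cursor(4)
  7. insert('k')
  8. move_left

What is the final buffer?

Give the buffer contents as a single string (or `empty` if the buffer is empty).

After op 1 (move_left): buffer="jzgdqkp" (len 7), cursors c1@0 c2@1, authorship .......
After op 2 (insert('e')): buffer="ejezgdqkp" (len 9), cursors c1@1 c2@3, authorship 1.2......
After op 3 (delete): buffer="jzgdqkp" (len 7), cursors c1@0 c2@1, authorship .......
After op 4 (insert('r')): buffer="rjrzgdqkp" (len 9), cursors c1@1 c2@3, authorship 1.2......
After op 5 (delete): buffer="jzgdqkp" (len 7), cursors c1@0 c2@1, authorship .......
After op 6 (add_cursor(4)): buffer="jzgdqkp" (len 7), cursors c1@0 c2@1 c3@4, authorship .......
After op 7 (insert('k')): buffer="kjkzgdkqkp" (len 10), cursors c1@1 c2@3 c3@7, authorship 1.2...3...
After op 8 (move_left): buffer="kjkzgdkqkp" (len 10), cursors c1@0 c2@2 c3@6, authorship 1.2...3...

Answer: kjkzgdkqkp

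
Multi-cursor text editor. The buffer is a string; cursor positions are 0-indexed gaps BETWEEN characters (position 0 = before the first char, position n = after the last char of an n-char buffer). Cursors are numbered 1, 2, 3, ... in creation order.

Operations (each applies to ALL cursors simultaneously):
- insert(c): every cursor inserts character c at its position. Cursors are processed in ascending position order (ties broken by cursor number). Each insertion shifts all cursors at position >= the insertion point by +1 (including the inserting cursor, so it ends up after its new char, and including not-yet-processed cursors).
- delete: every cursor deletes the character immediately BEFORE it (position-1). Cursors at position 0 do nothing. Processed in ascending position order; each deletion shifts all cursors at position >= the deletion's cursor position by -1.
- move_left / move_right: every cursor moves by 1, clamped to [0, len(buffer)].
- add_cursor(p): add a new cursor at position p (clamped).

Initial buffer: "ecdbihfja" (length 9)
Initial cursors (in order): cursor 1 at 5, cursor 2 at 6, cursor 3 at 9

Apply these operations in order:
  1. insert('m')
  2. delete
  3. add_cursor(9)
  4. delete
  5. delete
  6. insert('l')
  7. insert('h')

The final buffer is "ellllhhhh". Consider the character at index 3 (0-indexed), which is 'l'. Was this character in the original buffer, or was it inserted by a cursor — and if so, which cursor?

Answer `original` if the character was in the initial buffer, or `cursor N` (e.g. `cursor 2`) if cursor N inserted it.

After op 1 (insert('m')): buffer="ecdbimhmfjam" (len 12), cursors c1@6 c2@8 c3@12, authorship .....1.2...3
After op 2 (delete): buffer="ecdbihfja" (len 9), cursors c1@5 c2@6 c3@9, authorship .........
After op 3 (add_cursor(9)): buffer="ecdbihfja" (len 9), cursors c1@5 c2@6 c3@9 c4@9, authorship .........
After op 4 (delete): buffer="ecdbf" (len 5), cursors c1@4 c2@4 c3@5 c4@5, authorship .....
After op 5 (delete): buffer="e" (len 1), cursors c1@1 c2@1 c3@1 c4@1, authorship .
After op 6 (insert('l')): buffer="ellll" (len 5), cursors c1@5 c2@5 c3@5 c4@5, authorship .1234
After op 7 (insert('h')): buffer="ellllhhhh" (len 9), cursors c1@9 c2@9 c3@9 c4@9, authorship .12341234
Authorship (.=original, N=cursor N): . 1 2 3 4 1 2 3 4
Index 3: author = 3

Answer: cursor 3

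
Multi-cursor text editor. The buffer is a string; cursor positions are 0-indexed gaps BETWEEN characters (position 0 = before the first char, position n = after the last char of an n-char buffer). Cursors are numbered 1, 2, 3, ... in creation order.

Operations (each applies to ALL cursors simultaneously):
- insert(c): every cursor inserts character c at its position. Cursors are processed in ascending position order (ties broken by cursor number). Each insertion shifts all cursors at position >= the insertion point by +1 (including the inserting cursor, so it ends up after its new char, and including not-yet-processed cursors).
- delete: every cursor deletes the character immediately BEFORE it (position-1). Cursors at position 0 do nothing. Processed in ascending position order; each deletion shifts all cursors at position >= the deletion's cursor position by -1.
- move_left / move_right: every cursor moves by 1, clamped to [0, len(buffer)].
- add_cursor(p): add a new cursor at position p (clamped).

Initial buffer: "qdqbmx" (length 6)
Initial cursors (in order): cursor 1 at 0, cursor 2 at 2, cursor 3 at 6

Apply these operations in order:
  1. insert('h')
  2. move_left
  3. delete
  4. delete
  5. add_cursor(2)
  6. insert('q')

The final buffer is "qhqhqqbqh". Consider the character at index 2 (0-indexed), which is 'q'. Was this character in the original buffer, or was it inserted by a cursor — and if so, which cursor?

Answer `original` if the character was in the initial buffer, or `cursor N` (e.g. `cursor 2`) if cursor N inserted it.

After op 1 (insert('h')): buffer="hqdhqbmxh" (len 9), cursors c1@1 c2@4 c3@9, authorship 1..2....3
After op 2 (move_left): buffer="hqdhqbmxh" (len 9), cursors c1@0 c2@3 c3@8, authorship 1..2....3
After op 3 (delete): buffer="hqhqbmh" (len 7), cursors c1@0 c2@2 c3@6, authorship 1.2...3
After op 4 (delete): buffer="hhqbh" (len 5), cursors c1@0 c2@1 c3@4, authorship 12..3
After op 5 (add_cursor(2)): buffer="hhqbh" (len 5), cursors c1@0 c2@1 c4@2 c3@4, authorship 12..3
After op 6 (insert('q')): buffer="qhqhqqbqh" (len 9), cursors c1@1 c2@3 c4@5 c3@8, authorship 11224..33
Authorship (.=original, N=cursor N): 1 1 2 2 4 . . 3 3
Index 2: author = 2

Answer: cursor 2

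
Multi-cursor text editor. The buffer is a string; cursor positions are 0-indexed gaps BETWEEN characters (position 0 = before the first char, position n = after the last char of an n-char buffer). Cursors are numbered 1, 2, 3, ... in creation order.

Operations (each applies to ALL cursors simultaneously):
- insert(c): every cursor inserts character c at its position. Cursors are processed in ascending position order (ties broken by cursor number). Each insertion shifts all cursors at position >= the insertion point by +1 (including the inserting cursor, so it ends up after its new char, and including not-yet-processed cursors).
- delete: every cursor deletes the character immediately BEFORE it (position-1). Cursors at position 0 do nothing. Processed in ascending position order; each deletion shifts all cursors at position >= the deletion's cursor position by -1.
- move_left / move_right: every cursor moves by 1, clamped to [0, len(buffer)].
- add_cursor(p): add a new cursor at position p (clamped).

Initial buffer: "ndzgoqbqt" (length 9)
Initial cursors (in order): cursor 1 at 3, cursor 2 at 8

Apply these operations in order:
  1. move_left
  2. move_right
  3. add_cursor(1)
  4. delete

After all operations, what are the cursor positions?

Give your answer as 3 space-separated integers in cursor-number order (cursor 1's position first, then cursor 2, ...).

Answer: 1 5 0

Derivation:
After op 1 (move_left): buffer="ndzgoqbqt" (len 9), cursors c1@2 c2@7, authorship .........
After op 2 (move_right): buffer="ndzgoqbqt" (len 9), cursors c1@3 c2@8, authorship .........
After op 3 (add_cursor(1)): buffer="ndzgoqbqt" (len 9), cursors c3@1 c1@3 c2@8, authorship .........
After op 4 (delete): buffer="dgoqbt" (len 6), cursors c3@0 c1@1 c2@5, authorship ......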